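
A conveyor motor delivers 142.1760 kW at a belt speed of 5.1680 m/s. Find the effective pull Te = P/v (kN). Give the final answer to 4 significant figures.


Te = P / v = 142.1760 / 5.1680
Te = 27.51 kN


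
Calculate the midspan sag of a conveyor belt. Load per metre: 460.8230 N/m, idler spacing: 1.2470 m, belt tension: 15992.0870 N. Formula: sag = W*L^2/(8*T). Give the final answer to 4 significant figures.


sag = 460.8230 * 1.2470^2 / (8 * 15992.0870)
sag = 0.005601 m


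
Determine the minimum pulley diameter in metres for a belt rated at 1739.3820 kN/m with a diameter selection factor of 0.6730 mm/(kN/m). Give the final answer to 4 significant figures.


D = 1739.3820 * 0.6730 / 1000
D = 1.171 m


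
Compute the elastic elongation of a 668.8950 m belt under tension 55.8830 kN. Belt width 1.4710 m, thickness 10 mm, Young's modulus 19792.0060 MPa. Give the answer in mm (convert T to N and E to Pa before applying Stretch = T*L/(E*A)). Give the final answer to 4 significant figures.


A = 1.4710 * 0.01 = 0.01471 m^2
Stretch = 55.8830*1000 * 668.8950 / (19792.0060e6 * 0.01471) * 1000
Stretch = 128.4 mm


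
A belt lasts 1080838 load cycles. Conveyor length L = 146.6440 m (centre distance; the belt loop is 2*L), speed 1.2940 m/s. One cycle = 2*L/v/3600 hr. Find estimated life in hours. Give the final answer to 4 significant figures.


cycle_time = 2 * 146.6440 / 1.2940 / 3600 = 0.062959 hr
life = 1080838 * 0.062959 = 68050 hours


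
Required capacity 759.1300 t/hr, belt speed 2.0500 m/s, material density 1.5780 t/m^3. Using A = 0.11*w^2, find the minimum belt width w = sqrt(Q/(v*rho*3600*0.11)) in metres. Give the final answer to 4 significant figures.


A_req = 759.1300 / (2.0500 * 1.5780 * 3600) = 0.0651858 m^2
w = sqrt(0.0651858 / 0.11)
w = 0.7698 m


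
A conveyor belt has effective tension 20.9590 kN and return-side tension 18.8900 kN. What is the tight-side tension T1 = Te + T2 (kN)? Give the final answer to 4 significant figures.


T1 = Te + T2 = 20.9590 + 18.8900
T1 = 39.85 kN


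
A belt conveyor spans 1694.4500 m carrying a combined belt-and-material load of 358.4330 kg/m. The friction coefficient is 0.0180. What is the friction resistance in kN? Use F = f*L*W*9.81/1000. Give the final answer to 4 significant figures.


F = 0.0180 * 1694.4500 * 358.4330 * 9.81 / 1000
F = 107.2 kN


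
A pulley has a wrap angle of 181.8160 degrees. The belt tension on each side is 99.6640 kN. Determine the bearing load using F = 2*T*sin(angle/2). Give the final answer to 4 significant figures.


F = 2 * 99.6640 * sin(181.8160/2 deg)
F = 199.3 kN


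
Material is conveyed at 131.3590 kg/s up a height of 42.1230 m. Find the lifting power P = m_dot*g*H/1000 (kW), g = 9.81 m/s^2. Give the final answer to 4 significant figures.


P = 131.3590 * 9.81 * 42.1230 / 1000
P = 54.28 kW


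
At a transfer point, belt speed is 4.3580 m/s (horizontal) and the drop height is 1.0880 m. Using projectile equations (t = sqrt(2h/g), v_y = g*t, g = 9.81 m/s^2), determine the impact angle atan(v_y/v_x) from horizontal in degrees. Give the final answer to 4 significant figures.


t = sqrt(2*1.0880/9.81) = 0.470972 s
v_y = 9.81 * 0.470972 = 4.62024 m/s
angle = atan(4.62024 / 4.3580) = 46.67 deg


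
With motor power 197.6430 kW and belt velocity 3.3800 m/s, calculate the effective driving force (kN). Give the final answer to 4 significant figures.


Te = P / v = 197.6430 / 3.3800
Te = 58.47 kN


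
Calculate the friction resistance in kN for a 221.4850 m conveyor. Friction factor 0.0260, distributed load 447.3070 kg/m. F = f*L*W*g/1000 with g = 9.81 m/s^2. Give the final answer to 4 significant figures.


F = 0.0260 * 221.4850 * 447.3070 * 9.81 / 1000
F = 25.27 kN


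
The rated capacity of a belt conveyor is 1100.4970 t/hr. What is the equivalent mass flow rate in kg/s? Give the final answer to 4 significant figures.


m_dot = 1100.4970 * 1000 / 3600
m_dot = 305.7 kg/s


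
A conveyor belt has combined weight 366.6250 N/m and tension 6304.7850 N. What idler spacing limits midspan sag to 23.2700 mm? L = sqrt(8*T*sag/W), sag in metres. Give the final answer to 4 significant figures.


sag = 23.2700/1000 = 0.023270 m
L = sqrt(8 * 6304.7850 * 0.023270 / 366.6250)
L = 1.789 m


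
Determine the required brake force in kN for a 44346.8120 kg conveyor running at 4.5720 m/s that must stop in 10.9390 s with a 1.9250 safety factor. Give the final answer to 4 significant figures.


F = 44346.8120 * 4.5720 / 10.9390 * 1.9250 / 1000
F = 35.68 kN


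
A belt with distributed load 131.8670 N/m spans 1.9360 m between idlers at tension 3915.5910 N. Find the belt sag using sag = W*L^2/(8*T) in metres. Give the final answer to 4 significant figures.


sag = 131.8670 * 1.9360^2 / (8 * 3915.5910)
sag = 0.01578 m


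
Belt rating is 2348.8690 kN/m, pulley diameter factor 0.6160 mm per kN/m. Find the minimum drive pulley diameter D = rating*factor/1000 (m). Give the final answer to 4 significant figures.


D = 2348.8690 * 0.6160 / 1000
D = 1.447 m


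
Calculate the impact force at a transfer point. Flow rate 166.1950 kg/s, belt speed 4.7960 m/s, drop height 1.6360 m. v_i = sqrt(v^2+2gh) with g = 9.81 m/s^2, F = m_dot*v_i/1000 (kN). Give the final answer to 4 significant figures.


v_i = sqrt(4.7960^2 + 2*9.81*1.6360) = 7.42293 m/s
F = 166.1950 * 7.42293 / 1000
F = 1.234 kN


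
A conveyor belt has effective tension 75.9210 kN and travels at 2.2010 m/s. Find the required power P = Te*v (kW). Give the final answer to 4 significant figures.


P = Te * v = 75.9210 * 2.2010
P = 167.1 kW


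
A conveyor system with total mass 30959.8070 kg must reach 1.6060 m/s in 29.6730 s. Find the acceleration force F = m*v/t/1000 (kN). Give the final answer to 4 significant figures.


F = 30959.8070 * 1.6060 / 29.6730 / 1000
F = 1.676 kN


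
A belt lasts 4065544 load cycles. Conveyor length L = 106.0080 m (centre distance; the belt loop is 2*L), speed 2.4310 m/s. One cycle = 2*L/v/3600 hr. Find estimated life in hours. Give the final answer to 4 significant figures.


cycle_time = 2 * 106.0080 / 2.4310 / 3600 = 0.024226 hr
life = 4065544 * 0.024226 = 98490 hours


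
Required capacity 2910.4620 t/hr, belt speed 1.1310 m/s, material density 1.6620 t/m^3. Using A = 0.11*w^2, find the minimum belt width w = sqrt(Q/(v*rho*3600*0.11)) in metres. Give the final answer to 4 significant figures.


A_req = 2910.4620 / (1.1310 * 1.6620 * 3600) = 0.430096 m^2
w = sqrt(0.430096 / 0.11)
w = 1.977 m


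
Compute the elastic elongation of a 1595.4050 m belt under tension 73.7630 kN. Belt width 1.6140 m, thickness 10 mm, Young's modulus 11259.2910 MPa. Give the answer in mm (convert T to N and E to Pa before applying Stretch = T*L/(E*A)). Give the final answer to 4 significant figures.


A = 1.6140 * 0.01 = 0.01614 m^2
Stretch = 73.7630*1000 * 1595.4050 / (11259.2910e6 * 0.01614) * 1000
Stretch = 647.6 mm


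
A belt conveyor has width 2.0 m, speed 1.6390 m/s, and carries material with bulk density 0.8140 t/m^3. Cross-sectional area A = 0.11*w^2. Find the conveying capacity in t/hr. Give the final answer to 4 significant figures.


A = 0.11 * 2.0^2 = 0.44 m^2
C = 0.44 * 1.6390 * 0.8140 * 3600
C = 2113 t/hr


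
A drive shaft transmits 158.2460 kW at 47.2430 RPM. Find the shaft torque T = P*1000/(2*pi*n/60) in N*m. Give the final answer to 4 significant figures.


omega = 2*pi*47.2430/60 = 4.94728 rad/s
T = 158.2460*1000 / 4.94728
T = 31990 N*m


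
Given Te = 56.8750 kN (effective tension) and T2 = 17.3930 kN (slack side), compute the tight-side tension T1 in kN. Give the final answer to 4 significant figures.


T1 = Te + T2 = 56.8750 + 17.3930
T1 = 74.27 kN


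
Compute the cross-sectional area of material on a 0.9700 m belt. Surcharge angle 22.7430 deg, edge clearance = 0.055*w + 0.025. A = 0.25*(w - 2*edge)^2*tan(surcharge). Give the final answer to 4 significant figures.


edge = 0.055*0.9700 + 0.025 = 0.07835 m
ew = 0.9700 - 2*0.07835 = 0.8133 m
A = 0.25 * 0.8133^2 * tan(22.7430 deg)
A = 0.06932 m^2


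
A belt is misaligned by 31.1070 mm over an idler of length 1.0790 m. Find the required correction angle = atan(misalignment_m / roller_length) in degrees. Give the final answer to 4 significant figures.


misalign_m = 31.1070 / 1000 = 0.031107 m
angle = atan(0.031107 / 1.0790)
angle = 1.651 deg


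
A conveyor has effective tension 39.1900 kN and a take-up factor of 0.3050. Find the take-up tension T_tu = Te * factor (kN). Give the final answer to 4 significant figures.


T_tu = 39.1900 * 0.3050
T_tu = 11.95 kN


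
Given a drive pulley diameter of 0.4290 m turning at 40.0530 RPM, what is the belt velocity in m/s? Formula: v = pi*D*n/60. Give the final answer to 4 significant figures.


v = pi * 0.4290 * 40.0530 / 60
v = 0.8997 m/s


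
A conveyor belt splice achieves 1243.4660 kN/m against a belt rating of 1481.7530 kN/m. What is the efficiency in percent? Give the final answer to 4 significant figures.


Eff = 1243.4660 / 1481.7530 * 100
Eff = 83.92 %


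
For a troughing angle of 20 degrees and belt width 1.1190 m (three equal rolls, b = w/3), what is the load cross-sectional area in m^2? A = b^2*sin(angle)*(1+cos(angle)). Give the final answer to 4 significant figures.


b = 1.1190/3 = 0.373 m
A = 0.373^2 * sin(20 deg) * (1 + cos(20 deg))
A = 0.09230 m^2


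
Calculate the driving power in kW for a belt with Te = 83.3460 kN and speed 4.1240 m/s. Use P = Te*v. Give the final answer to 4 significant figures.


P = Te * v = 83.3460 * 4.1240
P = 343.7 kW


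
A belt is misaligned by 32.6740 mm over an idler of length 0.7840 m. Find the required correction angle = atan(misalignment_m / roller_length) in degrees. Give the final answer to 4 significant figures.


misalign_m = 32.6740 / 1000 = 0.032674 m
angle = atan(0.032674 / 0.7840)
angle = 2.386 deg


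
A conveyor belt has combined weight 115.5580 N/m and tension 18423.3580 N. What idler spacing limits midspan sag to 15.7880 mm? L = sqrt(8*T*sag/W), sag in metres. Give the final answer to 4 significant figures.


sag = 15.7880/1000 = 0.015788 m
L = sqrt(8 * 18423.3580 * 0.015788 / 115.5580)
L = 4.487 m


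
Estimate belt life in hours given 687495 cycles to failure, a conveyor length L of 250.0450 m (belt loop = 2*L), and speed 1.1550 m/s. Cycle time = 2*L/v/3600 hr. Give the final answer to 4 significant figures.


cycle_time = 2 * 250.0450 / 1.1550 / 3600 = 0.120272 hr
life = 687495 * 0.120272 = 82690 hours


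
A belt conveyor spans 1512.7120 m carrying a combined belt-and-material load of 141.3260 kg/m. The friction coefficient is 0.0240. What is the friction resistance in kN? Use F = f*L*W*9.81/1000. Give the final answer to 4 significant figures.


F = 0.0240 * 1512.7120 * 141.3260 * 9.81 / 1000
F = 50.33 kN


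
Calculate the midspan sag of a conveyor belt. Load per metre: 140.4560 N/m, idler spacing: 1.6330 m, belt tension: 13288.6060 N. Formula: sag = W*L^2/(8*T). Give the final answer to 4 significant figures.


sag = 140.4560 * 1.6330^2 / (8 * 13288.6060)
sag = 0.003523 m


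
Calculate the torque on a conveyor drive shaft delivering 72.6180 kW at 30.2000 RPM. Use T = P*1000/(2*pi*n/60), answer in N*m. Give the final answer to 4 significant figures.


omega = 2*pi*30.2000/60 = 3.16254 rad/s
T = 72.6180*1000 / 3.16254
T = 22960 N*m


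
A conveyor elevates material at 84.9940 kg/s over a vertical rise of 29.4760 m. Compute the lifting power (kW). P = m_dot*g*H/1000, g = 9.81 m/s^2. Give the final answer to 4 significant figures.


P = 84.9940 * 9.81 * 29.4760 / 1000
P = 24.58 kW


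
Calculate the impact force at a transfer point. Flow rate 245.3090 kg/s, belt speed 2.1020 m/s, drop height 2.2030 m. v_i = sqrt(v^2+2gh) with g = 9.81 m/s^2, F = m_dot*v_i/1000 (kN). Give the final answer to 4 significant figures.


v_i = sqrt(2.1020^2 + 2*9.81*2.2030) = 6.90227 m/s
F = 245.3090 * 6.90227 / 1000
F = 1.693 kN


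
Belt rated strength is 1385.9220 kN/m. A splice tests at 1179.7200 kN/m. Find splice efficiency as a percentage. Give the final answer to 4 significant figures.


Eff = 1179.7200 / 1385.9220 * 100
Eff = 85.12 %


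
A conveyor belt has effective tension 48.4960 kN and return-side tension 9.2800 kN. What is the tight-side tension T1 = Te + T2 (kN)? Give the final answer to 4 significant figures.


T1 = Te + T2 = 48.4960 + 9.2800
T1 = 57.78 kN


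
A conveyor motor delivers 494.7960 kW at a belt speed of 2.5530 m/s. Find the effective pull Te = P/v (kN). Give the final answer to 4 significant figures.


Te = P / v = 494.7960 / 2.5530
Te = 193.8 kN


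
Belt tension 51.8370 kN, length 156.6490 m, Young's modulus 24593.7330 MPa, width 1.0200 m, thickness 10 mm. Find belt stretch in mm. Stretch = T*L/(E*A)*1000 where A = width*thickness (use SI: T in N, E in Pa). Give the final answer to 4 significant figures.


A = 1.0200 * 0.01 = 0.01020 m^2
Stretch = 51.8370*1000 * 156.6490 / (24593.7330e6 * 0.01020) * 1000
Stretch = 32.37 mm


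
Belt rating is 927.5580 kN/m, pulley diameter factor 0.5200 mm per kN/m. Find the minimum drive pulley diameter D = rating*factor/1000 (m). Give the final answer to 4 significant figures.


D = 927.5580 * 0.5200 / 1000
D = 0.4823 m


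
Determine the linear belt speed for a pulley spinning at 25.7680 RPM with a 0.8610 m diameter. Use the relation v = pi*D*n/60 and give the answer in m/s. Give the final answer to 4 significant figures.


v = pi * 0.8610 * 25.7680 / 60
v = 1.162 m/s


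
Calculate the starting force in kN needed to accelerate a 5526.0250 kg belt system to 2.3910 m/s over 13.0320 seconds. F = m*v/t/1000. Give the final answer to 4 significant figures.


F = 5526.0250 * 2.3910 / 13.0320 / 1000
F = 1.014 kN


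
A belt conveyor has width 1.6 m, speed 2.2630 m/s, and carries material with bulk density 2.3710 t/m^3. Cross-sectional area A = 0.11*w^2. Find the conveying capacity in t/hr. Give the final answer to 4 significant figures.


A = 0.11 * 1.6^2 = 0.2816 m^2
C = 0.2816 * 2.2630 * 2.3710 * 3600
C = 5439 t/hr


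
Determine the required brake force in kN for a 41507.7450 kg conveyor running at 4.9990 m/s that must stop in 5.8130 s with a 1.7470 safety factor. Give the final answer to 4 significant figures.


F = 41507.7450 * 4.9990 / 5.8130 * 1.7470 / 1000
F = 62.36 kN


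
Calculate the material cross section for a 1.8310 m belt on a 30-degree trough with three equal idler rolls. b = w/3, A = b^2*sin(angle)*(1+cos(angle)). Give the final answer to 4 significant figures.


b = 1.8310/3 = 0.610333 m
A = 0.610333^2 * sin(30 deg) * (1 + cos(30 deg))
A = 0.3476 m^2


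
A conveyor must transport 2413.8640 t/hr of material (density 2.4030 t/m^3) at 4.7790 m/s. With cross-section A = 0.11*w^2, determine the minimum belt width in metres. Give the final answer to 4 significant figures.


A_req = 2413.8640 / (4.7790 * 2.4030 * 3600) = 0.0583874 m^2
w = sqrt(0.0583874 / 0.11)
w = 0.7286 m


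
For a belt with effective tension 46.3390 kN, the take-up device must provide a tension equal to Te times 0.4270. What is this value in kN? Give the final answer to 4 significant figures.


T_tu = 46.3390 * 0.4270
T_tu = 19.79 kN


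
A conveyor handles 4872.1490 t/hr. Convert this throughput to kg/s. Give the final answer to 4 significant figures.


m_dot = 4872.1490 * 1000 / 3600
m_dot = 1353 kg/s


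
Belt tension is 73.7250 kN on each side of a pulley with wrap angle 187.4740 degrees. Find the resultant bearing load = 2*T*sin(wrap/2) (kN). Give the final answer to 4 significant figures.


F = 2 * 73.7250 * sin(187.4740/2 deg)
F = 147.1 kN


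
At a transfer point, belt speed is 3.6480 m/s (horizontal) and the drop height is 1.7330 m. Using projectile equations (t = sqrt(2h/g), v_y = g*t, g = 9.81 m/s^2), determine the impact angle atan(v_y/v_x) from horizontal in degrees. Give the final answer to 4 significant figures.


t = sqrt(2*1.7330/9.81) = 0.594401 s
v_y = 9.81 * 0.594401 = 5.83107 m/s
angle = atan(5.83107 / 3.6480) = 57.97 deg


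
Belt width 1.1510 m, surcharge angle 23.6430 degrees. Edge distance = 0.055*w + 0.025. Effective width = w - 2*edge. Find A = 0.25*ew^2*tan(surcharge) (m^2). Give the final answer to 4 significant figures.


edge = 0.055*1.1510 + 0.025 = 0.088305 m
ew = 1.1510 - 2*0.088305 = 0.97439 m
A = 0.25 * 0.97439^2 * tan(23.6430 deg)
A = 0.1039 m^2


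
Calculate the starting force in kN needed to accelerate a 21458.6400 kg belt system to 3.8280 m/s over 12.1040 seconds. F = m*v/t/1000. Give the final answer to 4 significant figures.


F = 21458.6400 * 3.8280 / 12.1040 / 1000
F = 6.786 kN


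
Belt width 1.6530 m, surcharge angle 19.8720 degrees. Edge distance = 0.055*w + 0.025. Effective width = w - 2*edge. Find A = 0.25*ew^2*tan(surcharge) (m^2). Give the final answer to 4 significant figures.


edge = 0.055*1.6530 + 0.025 = 0.115915 m
ew = 1.6530 - 2*0.115915 = 1.42117 m
A = 0.25 * 1.42117^2 * tan(19.8720 deg)
A = 0.1825 m^2


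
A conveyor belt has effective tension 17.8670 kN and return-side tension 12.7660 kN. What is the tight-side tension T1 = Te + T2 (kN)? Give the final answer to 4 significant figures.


T1 = Te + T2 = 17.8670 + 12.7660
T1 = 30.63 kN


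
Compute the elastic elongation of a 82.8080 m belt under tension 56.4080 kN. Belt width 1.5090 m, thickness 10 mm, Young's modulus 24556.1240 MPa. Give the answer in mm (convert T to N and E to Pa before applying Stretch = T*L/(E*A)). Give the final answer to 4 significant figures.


A = 1.5090 * 0.01 = 0.01509 m^2
Stretch = 56.4080*1000 * 82.8080 / (24556.1240e6 * 0.01509) * 1000
Stretch = 12.61 mm


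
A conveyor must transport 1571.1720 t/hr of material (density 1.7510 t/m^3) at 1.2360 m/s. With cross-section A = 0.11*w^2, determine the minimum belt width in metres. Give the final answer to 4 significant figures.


A_req = 1571.1720 / (1.2360 * 1.7510 * 3600) = 0.201659 m^2
w = sqrt(0.201659 / 0.11)
w = 1.354 m


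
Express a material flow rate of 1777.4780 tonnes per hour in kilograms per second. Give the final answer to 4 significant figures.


m_dot = 1777.4780 * 1000 / 3600
m_dot = 493.7 kg/s


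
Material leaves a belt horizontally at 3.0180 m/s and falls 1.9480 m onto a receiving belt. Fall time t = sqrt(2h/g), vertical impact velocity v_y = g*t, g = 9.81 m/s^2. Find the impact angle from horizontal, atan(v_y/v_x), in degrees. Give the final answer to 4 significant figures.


t = sqrt(2*1.9480/9.81) = 0.630195 s
v_y = 9.81 * 0.630195 = 6.18221 m/s
angle = atan(6.18221 / 3.0180) = 63.98 deg


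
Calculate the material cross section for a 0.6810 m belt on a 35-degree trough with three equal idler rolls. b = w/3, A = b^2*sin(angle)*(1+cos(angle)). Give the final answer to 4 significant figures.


b = 0.6810/3 = 0.227 m
A = 0.227^2 * sin(35 deg) * (1 + cos(35 deg))
A = 0.05377 m^2


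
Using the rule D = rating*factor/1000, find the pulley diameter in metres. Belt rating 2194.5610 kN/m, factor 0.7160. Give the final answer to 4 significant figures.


D = 2194.5610 * 0.7160 / 1000
D = 1.571 m


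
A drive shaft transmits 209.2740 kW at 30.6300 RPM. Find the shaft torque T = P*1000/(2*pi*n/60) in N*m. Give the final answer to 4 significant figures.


omega = 2*pi*30.6300/60 = 3.20757 rad/s
T = 209.2740*1000 / 3.20757
T = 65240 N*m


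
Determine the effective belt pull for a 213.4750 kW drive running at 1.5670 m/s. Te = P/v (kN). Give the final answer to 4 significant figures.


Te = P / v = 213.4750 / 1.5670
Te = 136.2 kN


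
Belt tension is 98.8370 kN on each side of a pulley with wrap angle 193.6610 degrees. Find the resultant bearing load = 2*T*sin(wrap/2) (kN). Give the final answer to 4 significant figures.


F = 2 * 98.8370 * sin(193.6610/2 deg)
F = 196.3 kN


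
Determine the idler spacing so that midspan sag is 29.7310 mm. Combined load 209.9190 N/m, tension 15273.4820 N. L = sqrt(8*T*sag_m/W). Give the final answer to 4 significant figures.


sag = 29.7310/1000 = 0.029731 m
L = sqrt(8 * 15273.4820 * 0.029731 / 209.9190)
L = 4.160 m


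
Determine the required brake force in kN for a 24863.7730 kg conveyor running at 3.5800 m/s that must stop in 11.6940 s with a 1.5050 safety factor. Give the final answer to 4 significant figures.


F = 24863.7730 * 3.5800 / 11.6940 * 1.5050 / 1000
F = 11.46 kN


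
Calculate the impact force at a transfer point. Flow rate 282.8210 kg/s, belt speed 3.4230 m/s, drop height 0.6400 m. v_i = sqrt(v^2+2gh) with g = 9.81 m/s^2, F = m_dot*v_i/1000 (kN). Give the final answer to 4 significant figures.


v_i = sqrt(3.4230^2 + 2*9.81*0.6400) = 4.92684 m/s
F = 282.8210 * 4.92684 / 1000
F = 1.393 kN


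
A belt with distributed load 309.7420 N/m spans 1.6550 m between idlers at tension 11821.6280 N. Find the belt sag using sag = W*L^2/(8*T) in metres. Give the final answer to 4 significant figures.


sag = 309.7420 * 1.6550^2 / (8 * 11821.6280)
sag = 0.008971 m


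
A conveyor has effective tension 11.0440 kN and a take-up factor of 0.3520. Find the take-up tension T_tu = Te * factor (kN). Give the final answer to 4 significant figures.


T_tu = 11.0440 * 0.3520
T_tu = 3.887 kN


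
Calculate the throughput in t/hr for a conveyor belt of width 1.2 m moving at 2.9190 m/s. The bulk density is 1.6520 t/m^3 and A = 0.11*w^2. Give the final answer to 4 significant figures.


A = 0.11 * 1.2^2 = 0.1584 m^2
C = 0.1584 * 2.9190 * 1.6520 * 3600
C = 2750 t/hr


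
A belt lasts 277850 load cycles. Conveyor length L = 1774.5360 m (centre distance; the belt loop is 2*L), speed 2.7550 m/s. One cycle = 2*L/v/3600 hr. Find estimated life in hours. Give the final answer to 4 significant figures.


cycle_time = 2 * 1774.5360 / 2.7550 / 3600 = 0.357842 hr
life = 277850 * 0.357842 = 99430 hours


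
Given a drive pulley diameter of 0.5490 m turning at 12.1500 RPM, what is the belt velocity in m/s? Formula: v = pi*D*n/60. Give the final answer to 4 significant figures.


v = pi * 0.5490 * 12.1500 / 60
v = 0.3493 m/s


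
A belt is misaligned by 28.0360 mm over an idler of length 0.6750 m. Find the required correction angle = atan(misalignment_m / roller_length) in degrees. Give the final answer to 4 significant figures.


misalign_m = 28.0360 / 1000 = 0.028036 m
angle = atan(0.028036 / 0.6750)
angle = 2.378 deg


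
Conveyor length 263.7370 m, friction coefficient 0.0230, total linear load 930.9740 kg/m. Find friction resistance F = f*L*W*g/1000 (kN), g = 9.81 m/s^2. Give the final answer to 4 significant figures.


F = 0.0230 * 263.7370 * 930.9740 * 9.81 / 1000
F = 55.40 kN


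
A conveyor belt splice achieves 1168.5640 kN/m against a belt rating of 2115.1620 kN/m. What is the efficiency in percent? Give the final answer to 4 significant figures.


Eff = 1168.5640 / 2115.1620 * 100
Eff = 55.25 %


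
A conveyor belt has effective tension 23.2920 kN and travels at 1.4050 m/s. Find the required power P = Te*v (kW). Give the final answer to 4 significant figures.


P = Te * v = 23.2920 * 1.4050
P = 32.73 kW


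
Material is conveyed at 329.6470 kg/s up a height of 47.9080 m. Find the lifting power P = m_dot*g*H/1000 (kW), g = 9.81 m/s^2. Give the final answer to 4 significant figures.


P = 329.6470 * 9.81 * 47.9080 / 1000
P = 154.9 kW


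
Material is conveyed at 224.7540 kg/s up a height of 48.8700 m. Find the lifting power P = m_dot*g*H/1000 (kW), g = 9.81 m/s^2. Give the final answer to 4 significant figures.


P = 224.7540 * 9.81 * 48.8700 / 1000
P = 107.8 kW


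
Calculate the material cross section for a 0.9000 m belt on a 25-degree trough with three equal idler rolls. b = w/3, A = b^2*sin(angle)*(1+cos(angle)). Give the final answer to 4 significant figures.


b = 0.9000/3 = 0.3 m
A = 0.3^2 * sin(25 deg) * (1 + cos(25 deg))
A = 0.07251 m^2


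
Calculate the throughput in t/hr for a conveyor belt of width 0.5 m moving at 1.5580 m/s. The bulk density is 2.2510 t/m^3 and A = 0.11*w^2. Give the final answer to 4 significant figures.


A = 0.11 * 0.5^2 = 0.0275 m^2
C = 0.0275 * 1.5580 * 2.2510 * 3600
C = 347.2 t/hr


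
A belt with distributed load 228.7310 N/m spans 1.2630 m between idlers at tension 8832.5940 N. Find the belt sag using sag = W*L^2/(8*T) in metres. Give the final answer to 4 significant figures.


sag = 228.7310 * 1.2630^2 / (8 * 8832.5940)
sag = 0.005164 m


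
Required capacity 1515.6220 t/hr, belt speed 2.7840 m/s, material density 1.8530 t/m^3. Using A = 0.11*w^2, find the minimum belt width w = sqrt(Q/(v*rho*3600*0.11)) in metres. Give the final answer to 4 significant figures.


A_req = 1515.6220 / (2.7840 * 1.8530 * 3600) = 0.0816101 m^2
w = sqrt(0.0816101 / 0.11)
w = 0.8613 m


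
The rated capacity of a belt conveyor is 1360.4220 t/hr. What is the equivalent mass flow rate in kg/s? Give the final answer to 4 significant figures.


m_dot = 1360.4220 * 1000 / 3600
m_dot = 377.9 kg/s


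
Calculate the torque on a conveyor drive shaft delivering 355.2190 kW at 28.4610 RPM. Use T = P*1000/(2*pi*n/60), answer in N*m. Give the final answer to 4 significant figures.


omega = 2*pi*28.4610/60 = 2.98043 rad/s
T = 355.2190*1000 / 2.98043
T = 119200 N*m


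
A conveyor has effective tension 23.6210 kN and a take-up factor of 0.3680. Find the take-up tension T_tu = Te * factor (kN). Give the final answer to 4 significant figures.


T_tu = 23.6210 * 0.3680
T_tu = 8.693 kN


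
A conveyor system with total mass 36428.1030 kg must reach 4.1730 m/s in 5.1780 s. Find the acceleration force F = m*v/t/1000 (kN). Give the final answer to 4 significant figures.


F = 36428.1030 * 4.1730 / 5.1780 / 1000
F = 29.36 kN


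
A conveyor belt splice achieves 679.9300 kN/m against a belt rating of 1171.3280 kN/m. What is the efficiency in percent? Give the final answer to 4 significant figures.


Eff = 679.9300 / 1171.3280 * 100
Eff = 58.05 %


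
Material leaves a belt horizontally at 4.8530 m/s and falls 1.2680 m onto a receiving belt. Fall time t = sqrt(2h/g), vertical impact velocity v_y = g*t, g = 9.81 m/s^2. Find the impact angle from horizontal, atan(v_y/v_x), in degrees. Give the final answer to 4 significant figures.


t = sqrt(2*1.2680/9.81) = 0.50844 s
v_y = 9.81 * 0.50844 = 4.9878 m/s
angle = atan(4.9878 / 4.8530) = 45.78 deg


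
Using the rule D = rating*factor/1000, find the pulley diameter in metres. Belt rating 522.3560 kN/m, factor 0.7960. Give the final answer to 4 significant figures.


D = 522.3560 * 0.7960 / 1000
D = 0.4158 m


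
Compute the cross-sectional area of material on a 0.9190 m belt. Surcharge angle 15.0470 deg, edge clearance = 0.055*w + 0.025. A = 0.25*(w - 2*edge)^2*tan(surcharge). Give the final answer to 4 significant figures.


edge = 0.055*0.9190 + 0.025 = 0.075545 m
ew = 0.9190 - 2*0.075545 = 0.76791 m
A = 0.25 * 0.76791^2 * tan(15.0470 deg)
A = 0.03963 m^2


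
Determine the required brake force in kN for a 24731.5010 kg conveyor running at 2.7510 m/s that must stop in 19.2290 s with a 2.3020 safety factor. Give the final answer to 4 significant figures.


F = 24731.5010 * 2.7510 / 19.2290 * 2.3020 / 1000
F = 8.145 kN


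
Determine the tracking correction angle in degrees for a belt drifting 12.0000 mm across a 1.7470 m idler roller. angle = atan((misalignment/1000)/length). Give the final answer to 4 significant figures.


misalign_m = 12.0000 / 1000 = 0.012000 m
angle = atan(0.012000 / 1.7470)
angle = 0.3936 deg


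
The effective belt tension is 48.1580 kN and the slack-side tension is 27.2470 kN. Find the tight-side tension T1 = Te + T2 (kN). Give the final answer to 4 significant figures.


T1 = Te + T2 = 48.1580 + 27.2470
T1 = 75.41 kN


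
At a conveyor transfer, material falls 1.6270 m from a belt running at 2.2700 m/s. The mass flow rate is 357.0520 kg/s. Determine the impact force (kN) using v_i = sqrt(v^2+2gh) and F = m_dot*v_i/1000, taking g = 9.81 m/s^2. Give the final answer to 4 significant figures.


v_i = sqrt(2.2700^2 + 2*9.81*1.6270) = 6.08889 m/s
F = 357.0520 * 6.08889 / 1000
F = 2.174 kN


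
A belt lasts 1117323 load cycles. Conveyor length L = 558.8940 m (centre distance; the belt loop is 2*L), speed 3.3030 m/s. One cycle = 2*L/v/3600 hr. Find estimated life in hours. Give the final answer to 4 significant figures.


cycle_time = 2 * 558.8940 / 3.3030 / 3600 = 0.0940044 hr
life = 1117323 * 0.0940044 = 105000 hours


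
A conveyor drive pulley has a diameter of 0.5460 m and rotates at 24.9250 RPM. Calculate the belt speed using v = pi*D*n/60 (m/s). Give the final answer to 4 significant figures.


v = pi * 0.5460 * 24.9250 / 60
v = 0.7126 m/s


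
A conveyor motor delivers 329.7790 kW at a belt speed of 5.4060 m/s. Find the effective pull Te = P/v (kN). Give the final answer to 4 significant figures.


Te = P / v = 329.7790 / 5.4060
Te = 61.00 kN


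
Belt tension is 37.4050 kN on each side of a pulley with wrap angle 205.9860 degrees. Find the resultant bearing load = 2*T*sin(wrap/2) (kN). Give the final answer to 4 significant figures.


F = 2 * 37.4050 * sin(205.9860/2 deg)
F = 72.89 kN


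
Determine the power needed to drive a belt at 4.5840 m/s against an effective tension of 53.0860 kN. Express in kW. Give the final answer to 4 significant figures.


P = Te * v = 53.0860 * 4.5840
P = 243.3 kW


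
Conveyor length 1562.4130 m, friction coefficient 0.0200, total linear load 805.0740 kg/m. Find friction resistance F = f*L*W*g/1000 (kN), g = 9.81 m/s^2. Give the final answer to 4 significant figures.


F = 0.0200 * 1562.4130 * 805.0740 * 9.81 / 1000
F = 246.8 kN


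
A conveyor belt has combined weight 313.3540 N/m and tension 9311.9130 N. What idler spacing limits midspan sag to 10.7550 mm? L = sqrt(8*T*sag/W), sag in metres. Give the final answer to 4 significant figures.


sag = 10.7550/1000 = 0.010755 m
L = sqrt(8 * 9311.9130 * 0.010755 / 313.3540)
L = 1.599 m


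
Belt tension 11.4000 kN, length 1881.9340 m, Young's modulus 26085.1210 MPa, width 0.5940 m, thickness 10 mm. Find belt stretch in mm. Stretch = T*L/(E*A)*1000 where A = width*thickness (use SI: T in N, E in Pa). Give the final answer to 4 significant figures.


A = 0.5940 * 0.01 = 0.00594 m^2
Stretch = 11.4000*1000 * 1881.9340 / (26085.1210e6 * 0.00594) * 1000
Stretch = 138.5 mm


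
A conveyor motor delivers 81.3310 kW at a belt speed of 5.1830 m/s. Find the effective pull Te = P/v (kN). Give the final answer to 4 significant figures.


Te = P / v = 81.3310 / 5.1830
Te = 15.69 kN


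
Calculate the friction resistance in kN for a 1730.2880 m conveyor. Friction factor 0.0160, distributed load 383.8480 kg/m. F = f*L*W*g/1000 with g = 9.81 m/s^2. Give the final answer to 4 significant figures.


F = 0.0160 * 1730.2880 * 383.8480 * 9.81 / 1000
F = 104.2 kN


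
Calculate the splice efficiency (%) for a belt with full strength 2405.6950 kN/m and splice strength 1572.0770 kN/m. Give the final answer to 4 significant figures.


Eff = 1572.0770 / 2405.6950 * 100
Eff = 65.35 %


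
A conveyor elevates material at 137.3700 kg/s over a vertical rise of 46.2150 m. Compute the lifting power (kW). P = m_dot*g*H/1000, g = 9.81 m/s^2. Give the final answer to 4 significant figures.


P = 137.3700 * 9.81 * 46.2150 / 1000
P = 62.28 kW


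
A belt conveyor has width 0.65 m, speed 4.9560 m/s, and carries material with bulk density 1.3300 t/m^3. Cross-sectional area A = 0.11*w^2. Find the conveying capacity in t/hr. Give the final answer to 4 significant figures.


A = 0.11 * 0.65^2 = 0.046475 m^2
C = 0.046475 * 4.9560 * 1.3300 * 3600
C = 1103 t/hr


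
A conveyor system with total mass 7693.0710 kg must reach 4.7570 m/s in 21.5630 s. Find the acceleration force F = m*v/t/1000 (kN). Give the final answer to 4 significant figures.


F = 7693.0710 * 4.7570 / 21.5630 / 1000
F = 1.697 kN


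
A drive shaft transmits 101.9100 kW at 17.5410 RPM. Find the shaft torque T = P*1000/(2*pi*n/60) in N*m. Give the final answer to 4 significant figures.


omega = 2*pi*17.5410/60 = 1.83689 rad/s
T = 101.9100*1000 / 1.83689
T = 55480 N*m


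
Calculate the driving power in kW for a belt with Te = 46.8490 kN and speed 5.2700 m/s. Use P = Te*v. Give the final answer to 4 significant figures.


P = Te * v = 46.8490 * 5.2700
P = 246.9 kW


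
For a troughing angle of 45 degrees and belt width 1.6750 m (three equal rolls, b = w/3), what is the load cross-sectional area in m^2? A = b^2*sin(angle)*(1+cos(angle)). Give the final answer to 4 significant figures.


b = 1.6750/3 = 0.558333 m
A = 0.558333^2 * sin(45 deg) * (1 + cos(45 deg))
A = 0.3763 m^2


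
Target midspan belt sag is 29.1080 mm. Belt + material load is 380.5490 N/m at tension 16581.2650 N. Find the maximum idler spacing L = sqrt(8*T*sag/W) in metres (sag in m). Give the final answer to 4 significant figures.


sag = 29.1080/1000 = 0.029108 m
L = sqrt(8 * 16581.2650 * 0.029108 / 380.5490)
L = 3.185 m


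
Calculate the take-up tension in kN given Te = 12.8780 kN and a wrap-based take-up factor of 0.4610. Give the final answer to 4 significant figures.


T_tu = 12.8780 * 0.4610
T_tu = 5.937 kN


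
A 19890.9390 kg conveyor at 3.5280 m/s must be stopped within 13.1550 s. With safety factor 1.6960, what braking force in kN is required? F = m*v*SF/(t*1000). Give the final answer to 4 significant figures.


F = 19890.9390 * 3.5280 / 13.1550 * 1.6960 / 1000
F = 9.047 kN


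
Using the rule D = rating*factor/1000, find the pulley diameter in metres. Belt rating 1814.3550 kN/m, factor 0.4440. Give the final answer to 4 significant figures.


D = 1814.3550 * 0.4440 / 1000
D = 0.8056 m


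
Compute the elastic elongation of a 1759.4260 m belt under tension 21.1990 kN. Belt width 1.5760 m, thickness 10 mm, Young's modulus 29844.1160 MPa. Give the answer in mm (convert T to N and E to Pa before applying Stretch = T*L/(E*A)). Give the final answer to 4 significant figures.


A = 1.5760 * 0.01 = 0.01576 m^2
Stretch = 21.1990*1000 * 1759.4260 / (29844.1160e6 * 0.01576) * 1000
Stretch = 79.30 mm


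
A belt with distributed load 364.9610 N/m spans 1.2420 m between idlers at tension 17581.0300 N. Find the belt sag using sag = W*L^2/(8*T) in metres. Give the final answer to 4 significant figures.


sag = 364.9610 * 1.2420^2 / (8 * 17581.0300)
sag = 0.004003 m


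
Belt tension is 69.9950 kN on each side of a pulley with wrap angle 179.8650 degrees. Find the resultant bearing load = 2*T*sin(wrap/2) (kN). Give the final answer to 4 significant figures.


F = 2 * 69.9950 * sin(179.8650/2 deg)
F = 140.0 kN


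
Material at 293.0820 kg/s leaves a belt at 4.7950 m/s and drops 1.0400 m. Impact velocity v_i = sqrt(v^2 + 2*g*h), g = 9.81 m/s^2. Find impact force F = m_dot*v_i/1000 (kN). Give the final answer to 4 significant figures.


v_i = sqrt(4.7950^2 + 2*9.81*1.0400) = 6.58763 m/s
F = 293.0820 * 6.58763 / 1000
F = 1.931 kN


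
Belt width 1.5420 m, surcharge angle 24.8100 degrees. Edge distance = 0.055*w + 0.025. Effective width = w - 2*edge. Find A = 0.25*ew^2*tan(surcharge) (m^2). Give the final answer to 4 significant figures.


edge = 0.055*1.5420 + 0.025 = 0.10981 m
ew = 1.5420 - 2*0.10981 = 1.32238 m
A = 0.25 * 1.32238^2 * tan(24.8100 deg)
A = 0.2021 m^2


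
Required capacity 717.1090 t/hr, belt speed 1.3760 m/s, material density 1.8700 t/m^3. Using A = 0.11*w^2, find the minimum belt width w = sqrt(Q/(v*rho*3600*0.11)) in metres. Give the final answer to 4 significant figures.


A_req = 717.1090 / (1.3760 * 1.8700 * 3600) = 0.0774146 m^2
w = sqrt(0.0774146 / 0.11)
w = 0.8389 m


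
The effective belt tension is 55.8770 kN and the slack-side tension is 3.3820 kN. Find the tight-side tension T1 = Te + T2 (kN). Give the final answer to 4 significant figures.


T1 = Te + T2 = 55.8770 + 3.3820
T1 = 59.26 kN


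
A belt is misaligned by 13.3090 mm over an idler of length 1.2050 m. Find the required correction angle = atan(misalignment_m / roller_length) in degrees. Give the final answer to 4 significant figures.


misalign_m = 13.3090 / 1000 = 0.013309 m
angle = atan(0.013309 / 1.2050)
angle = 0.6328 deg


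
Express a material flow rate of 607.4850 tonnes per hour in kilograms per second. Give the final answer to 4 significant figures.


m_dot = 607.4850 * 1000 / 3600
m_dot = 168.7 kg/s


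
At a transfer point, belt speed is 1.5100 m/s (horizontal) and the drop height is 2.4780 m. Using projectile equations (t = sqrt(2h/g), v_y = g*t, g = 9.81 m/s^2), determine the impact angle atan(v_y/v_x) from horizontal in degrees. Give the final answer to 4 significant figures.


t = sqrt(2*2.4780/9.81) = 0.710773 s
v_y = 9.81 * 0.710773 = 6.97268 m/s
angle = atan(6.97268 / 1.5100) = 77.78 deg


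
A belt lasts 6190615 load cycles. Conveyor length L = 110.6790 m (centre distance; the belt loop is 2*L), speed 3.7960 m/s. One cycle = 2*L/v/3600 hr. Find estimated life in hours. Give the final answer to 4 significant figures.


cycle_time = 2 * 110.6790 / 3.7960 / 3600 = 0.0161982 hr
life = 6190615 * 0.0161982 = 100300 hours


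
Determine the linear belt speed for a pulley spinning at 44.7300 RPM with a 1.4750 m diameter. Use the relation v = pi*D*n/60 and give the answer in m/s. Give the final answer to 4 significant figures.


v = pi * 1.4750 * 44.7300 / 60
v = 3.455 m/s


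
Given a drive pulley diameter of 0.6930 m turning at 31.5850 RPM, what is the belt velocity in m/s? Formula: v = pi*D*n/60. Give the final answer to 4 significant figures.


v = pi * 0.6930 * 31.5850 / 60
v = 1.146 m/s


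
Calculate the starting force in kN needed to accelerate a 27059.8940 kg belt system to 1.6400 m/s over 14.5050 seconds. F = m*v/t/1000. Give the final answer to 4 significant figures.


F = 27059.8940 * 1.6400 / 14.5050 / 1000
F = 3.060 kN


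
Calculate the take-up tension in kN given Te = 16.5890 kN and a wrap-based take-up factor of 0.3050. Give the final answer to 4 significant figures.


T_tu = 16.5890 * 0.3050
T_tu = 5.060 kN


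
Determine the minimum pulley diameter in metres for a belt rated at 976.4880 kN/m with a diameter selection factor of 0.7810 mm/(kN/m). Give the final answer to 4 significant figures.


D = 976.4880 * 0.7810 / 1000
D = 0.7626 m


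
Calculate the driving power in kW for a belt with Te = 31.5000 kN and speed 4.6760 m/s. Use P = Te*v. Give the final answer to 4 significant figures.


P = Te * v = 31.5000 * 4.6760
P = 147.3 kW


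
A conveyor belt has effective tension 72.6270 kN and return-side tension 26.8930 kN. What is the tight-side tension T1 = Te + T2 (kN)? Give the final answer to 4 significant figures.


T1 = Te + T2 = 72.6270 + 26.8930
T1 = 99.52 kN


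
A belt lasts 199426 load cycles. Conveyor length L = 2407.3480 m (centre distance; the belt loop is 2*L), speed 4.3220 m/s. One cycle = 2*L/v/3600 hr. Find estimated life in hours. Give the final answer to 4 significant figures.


cycle_time = 2 * 2407.3480 / 4.3220 / 3600 = 0.309444 hr
life = 199426 * 0.309444 = 61710 hours


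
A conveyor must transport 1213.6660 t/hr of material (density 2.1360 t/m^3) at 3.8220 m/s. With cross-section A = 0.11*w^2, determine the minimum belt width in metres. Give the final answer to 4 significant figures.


A_req = 1213.6660 / (3.8220 * 2.1360 * 3600) = 0.0412957 m^2
w = sqrt(0.0412957 / 0.11)
w = 0.6127 m


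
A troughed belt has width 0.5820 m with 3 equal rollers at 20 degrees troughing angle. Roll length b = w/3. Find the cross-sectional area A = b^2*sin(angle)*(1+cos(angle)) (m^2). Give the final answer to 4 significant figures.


b = 0.5820/3 = 0.194 m
A = 0.194^2 * sin(20 deg) * (1 + cos(20 deg))
A = 0.02497 m^2
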